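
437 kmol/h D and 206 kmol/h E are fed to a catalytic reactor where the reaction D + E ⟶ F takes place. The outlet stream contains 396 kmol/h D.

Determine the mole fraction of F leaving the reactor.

For D: n = n₀ − 1ξ → 396 = 437 − 1ξ, giving ξ = 41 kmol/h.
Outlet amounts (n = n₀ + ν ξ):
  D: 437 − 1(41) = 396
  E: 206 − 1(41) = 165
  F: 0 + 1(41) = 41
Total out = 602 kmol/h; y_F = 41 / 602 = 0.06811.

0.0681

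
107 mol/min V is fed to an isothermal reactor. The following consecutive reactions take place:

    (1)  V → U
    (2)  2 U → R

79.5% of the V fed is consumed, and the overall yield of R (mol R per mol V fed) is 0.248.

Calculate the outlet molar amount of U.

32 mol/min

Conversion of V: V consumed = 1ξ₁ = 0.795 × 107 → ξ₁ = 85.06 mol/min.
Yield of R: 1ξ₂ / 107 = 0.248 → ξ₂ = 26.54 mol/min.
Outlet amounts (n = n₀ + Σ ν·ξ):
  V: 107 − 1(85.06) = 21.94
  U: 0 + 1(85.06) − 2(26.54) = 31.99
  R: 0 + 1(26.54) = 26.54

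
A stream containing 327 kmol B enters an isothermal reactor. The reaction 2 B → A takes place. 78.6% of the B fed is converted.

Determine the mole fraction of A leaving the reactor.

B reacted = 0.786 × 327 = 257 kmol; ν_B = −2, so ξ = 257/2 = 128.5 kmol.
Outlet amounts (n = n₀ + ν ξ):
  B: 327 − 2(128.5) = 69.98
  A: 0 + 1(128.5) = 128.5
Total out = 198.5 kmol; y_A = 128.5 / 198.5 = 0.6474.

0.647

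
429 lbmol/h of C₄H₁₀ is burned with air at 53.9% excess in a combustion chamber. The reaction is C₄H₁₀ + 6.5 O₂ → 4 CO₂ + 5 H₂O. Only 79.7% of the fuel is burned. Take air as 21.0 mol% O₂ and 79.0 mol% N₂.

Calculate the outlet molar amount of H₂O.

1710 lbmol/h

Stoichiometric O₂ = 6.5 × 429 = 2788 lbmol/h; O₂ fed = 2788 × 1.539 = 4292 lbmol/h.
N₂ fed = 4292 × 79/21 = 16140 lbmol/h.
Fuel reacted = 0.797 × 429 → ξ = 341.9 lbmol/h.
Outlet (n = n₀ + ν ξ):
  C₄H₁₀: 429 − 1(341.9) = 87.09
  O₂: 4292 − 6.5(341.9) = 2069
  N₂: 16140 (inert)
  CO₂: 0 + 4(341.9) = 1368
  H₂O: 0 + 5(341.9) = 1710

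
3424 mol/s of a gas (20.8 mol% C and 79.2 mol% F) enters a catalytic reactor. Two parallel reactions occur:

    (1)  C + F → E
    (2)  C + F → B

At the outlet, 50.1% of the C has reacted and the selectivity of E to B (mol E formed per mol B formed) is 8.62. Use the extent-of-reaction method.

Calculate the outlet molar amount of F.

2350 mol/s

Conversion of C: C consumed = 0.501 × 712.2 = 356.8 mol/s = 1ξ₁ + 1ξ₂.
Selectivity: 1ξ₁ / (1ξ₂) = 8.62 → ξ₁ = 8.62 ξ₂.
Substitute: (1·8.62 + 1) ξ₂ = 356.8 → ξ₂ = 37.09 mol/s, ξ₁ = 319.7 mol/s.
Outlet amounts (n = n₀ + Σ ν·ξ):
  C: 712.2 − 1(319.7) − 1(37.09) = 355.4
  F: 2712 − 1(319.7) − 1(37.09) = 2355
  E: 0 + 1(319.7) = 319.7
  B: 0 + 1(37.09) = 37.09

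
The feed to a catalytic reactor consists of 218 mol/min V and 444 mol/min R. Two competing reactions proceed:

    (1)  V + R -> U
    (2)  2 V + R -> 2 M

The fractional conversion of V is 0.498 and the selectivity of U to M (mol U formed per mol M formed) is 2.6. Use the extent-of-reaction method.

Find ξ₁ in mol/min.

Conversion of V: V consumed = 0.498 × 218 = 108.6 mol/min = 1ξ₁ + 2ξ₂.
Selectivity: 1ξ₁ / (2ξ₂) = 2.6 → ξ₁ = 5.2 ξ₂.
Substitute: (1·5.2 + 2) ξ₂ = 108.6 → ξ₂ = 15.08 mol/min, ξ₁ = 78.41 mol/min.
Outlet amounts (n = n₀ + Σ ν·ξ):
  V: 218 − 1(78.41) − 2(15.08) = 109.4
  R: 444 − 1(78.41) − 1(15.08) = 350.5
  U: 0 + 1(78.41) = 78.41
  M: 0 + 2(15.08) = 30.16

ξ₁ = 78.4 mol/min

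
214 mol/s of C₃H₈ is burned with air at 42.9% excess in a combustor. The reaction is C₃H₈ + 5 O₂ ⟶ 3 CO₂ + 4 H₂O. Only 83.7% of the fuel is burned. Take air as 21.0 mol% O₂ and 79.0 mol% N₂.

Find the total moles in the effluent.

Stoichiometric O₂ = 5 × 214 = 1070 mol/s; O₂ fed = 1070 × 1.429 = 1529 mol/s.
N₂ fed = 1529 × 79/21 = 5752 mol/s.
Fuel reacted = 0.837 × 214 → ξ = 179.1 mol/s.
Outlet (n = n₀ + ν ξ):
  C₃H₈: 214 − 1(179.1) = 34.88
  O₂: 1529 − 5(179.1) = 633.4
  N₂: 5752 (inert)
  CO₂: 0 + 3(179.1) = 537.4
  H₂O: 0 + 4(179.1) = 716.5
Total out = 34.88 + 633.4 + 5752 + 537.4 + 716.5 = 7674 mol/s.

7670 mol/s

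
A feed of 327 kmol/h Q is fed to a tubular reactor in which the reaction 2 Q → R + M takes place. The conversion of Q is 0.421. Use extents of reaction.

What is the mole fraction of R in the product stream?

Q reacted = 0.421 × 327 = 137.7 kmol/h; ν_Q = −2, so ξ = 137.7/2 = 68.83 kmol/h.
Outlet amounts (n = n₀ + ν ξ):
  Q: 327 − 2(68.83) = 189.3
  R: 0 + 1(68.83) = 68.83
  M: 0 + 1(68.83) = 68.83
Total out = 327 kmol/h; y_R = 68.83 / 327 = 0.2105.

0.21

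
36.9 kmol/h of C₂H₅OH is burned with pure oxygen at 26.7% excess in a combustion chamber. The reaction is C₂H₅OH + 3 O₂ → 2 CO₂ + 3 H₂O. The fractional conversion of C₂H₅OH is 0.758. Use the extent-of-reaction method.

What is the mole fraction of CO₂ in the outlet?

Stoichiometric O₂ = 3 × 36.9 = 110.7 kmol/h; O₂ fed = 110.7 × 1.267 = 140.3 kmol/h.
Fuel reacted = 0.758 × 36.9 → ξ = 27.97 kmol/h.
Outlet (n = n₀ + ν ξ):
  C₂H₅OH: 36.9 − 1(27.97) = 8.93
  O₂: 140.3 − 3(27.97) = 56.35
  CO₂: 0 + 2(27.97) = 55.94
  H₂O: 0 + 3(27.97) = 83.91
Total out = 205.1 kmol/h; y_CO₂ = 55.94 / 205.1 = 0.2727.

0.273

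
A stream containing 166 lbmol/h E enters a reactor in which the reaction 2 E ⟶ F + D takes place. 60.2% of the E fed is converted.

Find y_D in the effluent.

0.301

E reacted = 0.602 × 166 = 99.93 lbmol/h; ν_E = −2, so ξ = 99.93/2 = 49.97 lbmol/h.
Outlet amounts (n = n₀ + ν ξ):
  E: 166 − 2(49.97) = 66.07
  F: 0 + 1(49.97) = 49.97
  D: 0 + 1(49.97) = 49.97
Total out = 166 lbmol/h; y_D = 49.97 / 166 = 0.301.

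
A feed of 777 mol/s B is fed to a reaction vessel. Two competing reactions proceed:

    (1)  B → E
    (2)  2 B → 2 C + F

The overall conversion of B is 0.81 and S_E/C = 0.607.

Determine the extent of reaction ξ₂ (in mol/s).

Conversion of B: B consumed = 0.81 × 777 = 629.4 mol/s = 1ξ₁ + 2ξ₂.
Selectivity: 1ξ₁ / (2ξ₂) = 0.607 → ξ₁ = 1.214 ξ₂.
Substitute: (1·1.214 + 2) ξ₂ = 629.4 → ξ₂ = 195.8 mol/s, ξ₁ = 237.7 mol/s.
Outlet amounts (n = n₀ + Σ ν·ξ):
  B: 777 − 1(237.7) − 2(195.8) = 147.6
  E: 0 + 1(237.7) = 237.7
  C: 0 + 2(195.8) = 391.6
  F: 0 + 1(195.8) = 195.8

ξ₂ = 196 mol/s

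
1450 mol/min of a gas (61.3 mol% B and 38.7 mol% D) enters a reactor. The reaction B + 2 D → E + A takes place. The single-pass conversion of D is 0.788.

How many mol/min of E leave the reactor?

D reacted = 0.788 × 561.2 = 442.2 mol/min; ν_D = −2, so ξ = 442.2/2 = 221.1 mol/min.
Outlet amounts (n = n₀ + ν ξ):
  B: 888.9 − 1(221.1) = 667.8
  D: 561.2 − 2(221.1) = 119
  E: 0 + 1(221.1) = 221.1
  A: 0 + 1(221.1) = 221.1

221 mol/min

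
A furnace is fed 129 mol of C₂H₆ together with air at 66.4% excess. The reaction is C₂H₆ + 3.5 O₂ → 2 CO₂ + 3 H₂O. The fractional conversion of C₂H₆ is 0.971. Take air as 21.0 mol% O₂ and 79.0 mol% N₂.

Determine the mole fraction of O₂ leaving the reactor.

0.083

Stoichiometric O₂ = 3.5 × 129 = 451.5 mol; O₂ fed = 451.5 × 1.664 = 751.3 mol.
N₂ fed = 751.3 × 79/21 = 2826 mol.
Fuel reacted = 0.971 × 129 → ξ = 125.3 mol.
Outlet (n = n₀ + ν ξ):
  C₂H₆: 129 − 1(125.3) = 3.741
  O₂: 751.3 − 3.5(125.3) = 312.9
  N₂: 2826 (inert)
  CO₂: 0 + 2(125.3) = 250.5
  H₂O: 0 + 3(125.3) = 375.8
Total out = 3769 mol; y_O₂ = 312.9 / 3769 = 0.08301.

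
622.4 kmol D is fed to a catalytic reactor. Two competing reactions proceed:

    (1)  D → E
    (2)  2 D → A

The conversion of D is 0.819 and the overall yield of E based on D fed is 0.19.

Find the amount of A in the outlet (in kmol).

196 kmol

Yield of E: 1ξ₁ / 622.4 = 0.19 → ξ₁ = 118.3 kmol.
Conversion of D: 1ξ₁ + 2ξ₂ = 0.819 × 622.4 = 509.7 → ξ₂ = 195.7 kmol.
Outlet amounts (n = n₀ + Σ ν·ξ):
  D: 622.4 − 1(118.3) − 2(195.7) = 112.7
  E: 0 + 1(118.3) = 118.3
  A: 0 + 1(195.7) = 195.7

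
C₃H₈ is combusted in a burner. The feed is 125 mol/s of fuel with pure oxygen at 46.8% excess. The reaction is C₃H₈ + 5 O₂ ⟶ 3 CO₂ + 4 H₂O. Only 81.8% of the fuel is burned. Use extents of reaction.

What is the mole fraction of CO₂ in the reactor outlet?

Stoichiometric O₂ = 5 × 125 = 625 mol/s; O₂ fed = 625 × 1.468 = 917.5 mol/s.
Fuel reacted = 0.818 × 125 → ξ = 102.2 mol/s.
Outlet (n = n₀ + ν ξ):
  C₃H₈: 125 − 1(102.2) = 22.75
  O₂: 917.5 − 5(102.2) = 406.2
  CO₂: 0 + 3(102.2) = 306.8
  H₂O: 0 + 4(102.2) = 409
Total out = 1145 mol/s; y_CO₂ = 306.8 / 1145 = 0.268.

0.268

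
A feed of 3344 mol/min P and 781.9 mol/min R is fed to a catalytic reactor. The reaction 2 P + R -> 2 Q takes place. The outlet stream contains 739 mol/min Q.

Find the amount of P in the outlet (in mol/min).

For Q: n = n₀ + 2ξ → 739 = 0 + 2ξ, giving ξ = 369.5 mol/min.
Outlet amounts (n = n₀ + ν ξ):
  P: 3344 − 2(369.5) = 2605
  R: 781.9 − 1(369.5) = 412.4
  Q: 0 + 2(369.5) = 739

2600 mol/min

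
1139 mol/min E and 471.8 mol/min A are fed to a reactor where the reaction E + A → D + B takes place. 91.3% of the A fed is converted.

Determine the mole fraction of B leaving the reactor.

A reacted = 0.913 × 471.8 = 430.8 mol/min; ν_A = −1, so ξ = 430.8/1 = 430.8 mol/min.
Outlet amounts (n = n₀ + ν ξ):
  E: 1139 − 1(430.8) = 708.2
  A: 471.8 − 1(430.8) = 41.05
  D: 0 + 1(430.8) = 430.8
  B: 0 + 1(430.8) = 430.8
Total out = 1611 mol/min; y_B = 430.8 / 1611 = 0.2674.

0.267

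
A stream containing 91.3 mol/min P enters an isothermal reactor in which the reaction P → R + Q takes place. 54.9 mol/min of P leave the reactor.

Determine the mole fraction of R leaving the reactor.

For P: n = n₀ − 1ξ → 54.9 = 91.3 − 1ξ, giving ξ = 36.4 mol/min.
Outlet amounts (n = n₀ + ν ξ):
  P: 91.3 − 1(36.4) = 54.9
  R: 0 + 1(36.4) = 36.4
  Q: 0 + 1(36.4) = 36.4
Total out = 127.7 mol/min; y_R = 36.4 / 127.7 = 0.285.

0.285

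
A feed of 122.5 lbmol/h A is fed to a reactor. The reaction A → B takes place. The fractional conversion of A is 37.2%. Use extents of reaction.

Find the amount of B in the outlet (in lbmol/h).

A reacted = 0.372 × 122.5 = 45.57 lbmol/h; ν_A = −1, so ξ = 45.57/1 = 45.57 lbmol/h.
Outlet amounts (n = n₀ + ν ξ):
  A: 122.5 − 1(45.57) = 76.93
  B: 0 + 1(45.57) = 45.57

45.6 lbmol/h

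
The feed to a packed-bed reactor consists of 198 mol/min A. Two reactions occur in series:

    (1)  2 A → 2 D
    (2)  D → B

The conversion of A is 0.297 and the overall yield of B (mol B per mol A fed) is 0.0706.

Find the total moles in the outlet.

Conversion of A: A consumed = 2ξ₁ = 0.297 × 198 → ξ₁ = 29.4 mol/min.
Yield of B: 1ξ₂ / 198 = 0.0706 → ξ₂ = 13.98 mol/min.
Outlet amounts (n = n₀ + Σ ν·ξ):
  A: 198 − 2(29.4) = 139.2
  D: 0 + 2(29.4) − 1(13.98) = 44.83
  B: 0 + 1(13.98) = 13.98
Total out = 139.2 + 44.83 + 13.98 = 198 mol/min.

198 mol/min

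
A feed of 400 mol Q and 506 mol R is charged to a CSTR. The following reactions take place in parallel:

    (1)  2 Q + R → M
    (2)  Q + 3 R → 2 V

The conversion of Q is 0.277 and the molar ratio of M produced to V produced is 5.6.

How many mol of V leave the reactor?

9.47 mol

Conversion of Q: Q consumed = 0.277 × 400 = 110.8 mol = 2ξ₁ + 1ξ₂.
Selectivity: 1ξ₁ / (2ξ₂) = 5.6 → ξ₁ = 11.2 ξ₂.
Substitute: (2·11.2 + 1) ξ₂ = 110.8 → ξ₂ = 4.735 mol, ξ₁ = 53.03 mol.
Outlet amounts (n = n₀ + Σ ν·ξ):
  Q: 400 − 2(53.03) − 1(4.735) = 289.2
  R: 506 − 1(53.03) − 3(4.735) = 438.8
  M: 0 + 1(53.03) = 53.03
  V: 0 + 2(4.735) = 9.47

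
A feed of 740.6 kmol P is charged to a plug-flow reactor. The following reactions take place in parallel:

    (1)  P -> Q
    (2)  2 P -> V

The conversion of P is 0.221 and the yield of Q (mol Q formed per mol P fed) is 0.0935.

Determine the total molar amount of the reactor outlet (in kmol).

693 kmol

Yield of Q: 1ξ₁ / 740.6 = 0.0935 → ξ₁ = 69.25 kmol.
Conversion of P: 1ξ₁ + 2ξ₂ = 0.221 × 740.6 = 163.7 → ξ₂ = 47.21 kmol.
Outlet amounts (n = n₀ + Σ ν·ξ):
  P: 740.6 − 1(69.25) − 2(47.21) = 576.9
  Q: 0 + 1(69.25) = 69.25
  V: 0 + 1(47.21) = 47.21
Total out = 576.9 + 69.25 + 47.21 = 693.4 kmol.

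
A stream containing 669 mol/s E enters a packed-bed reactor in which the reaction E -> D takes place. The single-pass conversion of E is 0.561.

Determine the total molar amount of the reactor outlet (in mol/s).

E reacted = 0.561 × 669 = 375.3 mol/s; ν_E = −1, so ξ = 375.3/1 = 375.3 mol/s.
Outlet amounts (n = n₀ + ν ξ):
  E: 669 − 1(375.3) = 293.7
  D: 0 + 1(375.3) = 375.3
Total out = 293.7 + 375.3 = 669 mol/s.

669 mol/s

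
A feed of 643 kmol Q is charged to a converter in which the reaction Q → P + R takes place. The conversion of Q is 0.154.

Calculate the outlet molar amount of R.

Q reacted = 0.154 × 643 = 99.02 kmol; ν_Q = −1, so ξ = 99.02/1 = 99.02 kmol.
Outlet amounts (n = n₀ + ν ξ):
  Q: 643 − 1(99.02) = 544
  P: 0 + 1(99.02) = 99.02
  R: 0 + 1(99.02) = 99.02

99 kmol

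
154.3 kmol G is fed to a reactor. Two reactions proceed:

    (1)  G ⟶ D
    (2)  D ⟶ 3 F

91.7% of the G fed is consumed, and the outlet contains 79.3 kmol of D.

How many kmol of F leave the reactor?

187 kmol

Conversion of G: G consumed = 1ξ₁ = 0.917 × 154.3 → ξ₁ = 141.5 kmol.
D balance: n_D = 0 + 1ξ₁ − 1ξ₂ = 79.3 → ξ₂ = (1·141.5 − 79.3)/1 = 62.19 kmol.
Outlet amounts (n = n₀ + Σ ν·ξ):
  G: 154.3 − 1(141.5) = 12.81
  D: 0 + 1(141.5) − 1(62.19) = 79.3
  F: 0 + 3(62.19) = 186.6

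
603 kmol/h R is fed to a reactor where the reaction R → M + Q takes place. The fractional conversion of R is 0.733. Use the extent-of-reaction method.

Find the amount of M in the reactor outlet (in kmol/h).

R reacted = 0.733 × 603 = 442 kmol/h; ν_R = −1, so ξ = 442/1 = 442 kmol/h.
Outlet amounts (n = n₀ + ν ξ):
  R: 603 − 1(442) = 161
  M: 0 + 1(442) = 442
  Q: 0 + 1(442) = 442

442 kmol/h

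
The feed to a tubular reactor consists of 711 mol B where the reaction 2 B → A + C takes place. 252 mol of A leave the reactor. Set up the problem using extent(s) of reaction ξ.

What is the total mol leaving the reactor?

711 mol

For A: n = n₀ + 1ξ → 252 = 0 + 1ξ, giving ξ = 252 mol.
Outlet amounts (n = n₀ + ν ξ):
  B: 711 − 2(252) = 207
  A: 0 + 1(252) = 252
  C: 0 + 1(252) = 252
Total out = 207 + 252 + 252 = 711 mol.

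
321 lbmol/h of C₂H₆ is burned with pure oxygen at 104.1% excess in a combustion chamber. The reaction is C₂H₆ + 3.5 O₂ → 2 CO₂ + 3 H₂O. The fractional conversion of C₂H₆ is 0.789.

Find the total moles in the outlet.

Stoichiometric O₂ = 3.5 × 321 = 1124 lbmol/h; O₂ fed = 1124 × 2.041 = 2293 lbmol/h.
Fuel reacted = 0.789 × 321 → ξ = 253.3 lbmol/h.
Outlet (n = n₀ + ν ξ):
  C₂H₆: 321 − 1(253.3) = 67.73
  O₂: 2293 − 3.5(253.3) = 1407
  CO₂: 0 + 2(253.3) = 506.5
  H₂O: 0 + 3(253.3) = 759.8
Total out = 67.73 + 1407 + 506.5 + 759.8 = 2741 lbmol/h.

2740 lbmol/h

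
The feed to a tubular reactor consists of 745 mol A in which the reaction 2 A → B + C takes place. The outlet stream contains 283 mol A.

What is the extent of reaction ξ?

For A: n = n₀ − 2ξ → 283 = 745 − 2ξ, giving ξ = 231 mol.
Outlet amounts (n = n₀ + ν ξ):
  A: 745 − 2(231) = 283
  B: 0 + 1(231) = 231
  C: 0 + 1(231) = 231

ξ = 231 mol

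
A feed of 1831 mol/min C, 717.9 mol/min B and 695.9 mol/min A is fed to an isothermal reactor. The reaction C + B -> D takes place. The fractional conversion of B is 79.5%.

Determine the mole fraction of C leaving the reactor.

0.471

B reacted = 0.795 × 717.9 = 570.7 mol/min; ν_B = −1, so ξ = 570.7/1 = 570.7 mol/min.
Outlet amounts (n = n₀ + ν ξ):
  C: 1831 − 1(570.7) = 1260
  B: 717.9 − 1(570.7) = 147.2
  D: 0 + 1(570.7) = 570.7
  A: 695.9 (inert)
Total out = 2674 mol/min; y_C = 1260 / 2674 = 0.4713.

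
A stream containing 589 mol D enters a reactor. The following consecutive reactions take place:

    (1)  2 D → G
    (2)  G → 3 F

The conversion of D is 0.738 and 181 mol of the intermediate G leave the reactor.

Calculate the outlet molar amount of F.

109 mol

Conversion of D: D consumed = 2ξ₁ = 0.738 × 589 → ξ₁ = 217.3 mol.
G balance: n_G = 0 + 1ξ₁ − 1ξ₂ = 181 → ξ₂ = (1·217.3 − 181)/1 = 36.34 mol.
Outlet amounts (n = n₀ + Σ ν·ξ):
  D: 589 − 2(217.3) = 154.3
  G: 0 + 1(217.3) − 1(36.34) = 181
  F: 0 + 3(36.34) = 109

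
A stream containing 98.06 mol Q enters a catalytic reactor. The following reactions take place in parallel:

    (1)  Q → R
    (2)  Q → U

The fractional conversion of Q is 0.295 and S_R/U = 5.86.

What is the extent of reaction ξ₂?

Conversion of Q: Q consumed = 0.295 × 98.06 = 28.93 mol = 1ξ₁ + 1ξ₂.
Selectivity: 1ξ₁ / (1ξ₂) = 5.86 → ξ₁ = 5.86 ξ₂.
Substitute: (1·5.86 + 1) ξ₂ = 28.93 → ξ₂ = 4.217 mol, ξ₁ = 24.71 mol.
Outlet amounts (n = n₀ + Σ ν·ξ):
  Q: 98.06 − 1(24.71) − 1(4.217) = 69.13
  R: 0 + 1(24.71) = 24.71
  U: 0 + 1(4.217) = 4.217

ξ₂ = 4.22 mol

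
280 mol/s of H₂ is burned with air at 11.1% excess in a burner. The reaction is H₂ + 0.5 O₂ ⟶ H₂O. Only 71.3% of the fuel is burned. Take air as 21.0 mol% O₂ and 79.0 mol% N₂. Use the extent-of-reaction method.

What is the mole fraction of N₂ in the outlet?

0.635

Stoichiometric O₂ = 0.5 × 280 = 140 mol/s; O₂ fed = 140 × 1.111 = 155.5 mol/s.
N₂ fed = 155.5 × 79/21 = 585.1 mol/s.
Fuel reacted = 0.713 × 280 → ξ = 199.6 mol/s.
Outlet (n = n₀ + ν ξ):
  H₂: 280 − 1(199.6) = 80.36
  O₂: 155.5 − 0.5(199.6) = 55.72
  N₂: 585.1 (inert)
  H₂O: 0 + 1(199.6) = 199.6
Total out = 920.8 mol/s; y_N₂ = 585.1 / 920.8 = 0.6354.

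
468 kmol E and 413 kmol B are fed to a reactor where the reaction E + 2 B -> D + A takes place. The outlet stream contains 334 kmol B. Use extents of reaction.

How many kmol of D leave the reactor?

39.5 kmol

For B: n = n₀ − 2ξ → 334 = 413 − 2ξ, giving ξ = 39.5 kmol.
Outlet amounts (n = n₀ + ν ξ):
  E: 468 − 1(39.5) = 428.5
  B: 413 − 2(39.5) = 334
  D: 0 + 1(39.5) = 39.5
  A: 0 + 1(39.5) = 39.5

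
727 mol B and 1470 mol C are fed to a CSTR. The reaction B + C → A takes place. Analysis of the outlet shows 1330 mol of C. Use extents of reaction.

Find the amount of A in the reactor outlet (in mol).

140 mol

For C: n = n₀ − 1ξ → 1330 = 1470 − 1ξ, giving ξ = 140 mol.
Outlet amounts (n = n₀ + ν ξ):
  B: 727 − 1(140) = 587
  C: 1470 − 1(140) = 1330
  A: 0 + 1(140) = 140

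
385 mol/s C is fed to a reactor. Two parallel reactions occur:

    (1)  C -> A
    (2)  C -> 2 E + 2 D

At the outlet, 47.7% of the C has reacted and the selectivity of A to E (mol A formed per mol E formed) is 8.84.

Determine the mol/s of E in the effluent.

19.7 mol/s

Conversion of C: C consumed = 0.477 × 385 = 183.6 mol/s = 1ξ₁ + 1ξ₂.
Selectivity: 1ξ₁ / (2ξ₂) = 8.84 → ξ₁ = 17.68 ξ₂.
Substitute: (1·17.68 + 1) ξ₂ = 183.6 → ξ₂ = 9.831 mol/s, ξ₁ = 173.8 mol/s.
Outlet amounts (n = n₀ + Σ ν·ξ):
  C: 385 − 1(173.8) − 1(9.831) = 201.4
  A: 0 + 1(173.8) = 173.8
  E: 0 + 2(9.831) = 19.66
  D: 0 + 2(9.831) = 19.66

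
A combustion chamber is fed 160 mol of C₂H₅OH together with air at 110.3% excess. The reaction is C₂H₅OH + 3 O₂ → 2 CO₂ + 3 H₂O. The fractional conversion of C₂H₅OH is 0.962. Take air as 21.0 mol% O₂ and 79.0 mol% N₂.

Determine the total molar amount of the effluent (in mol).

5120 mol

Stoichiometric O₂ = 3 × 160 = 480 mol; O₂ fed = 480 × 2.103 = 1009 mol.
N₂ fed = 1009 × 79/21 = 3797 mol.
Fuel reacted = 0.962 × 160 → ξ = 153.9 mol.
Outlet (n = n₀ + ν ξ):
  C₂H₅OH: 160 − 1(153.9) = 6.08
  O₂: 1009 − 3(153.9) = 547.7
  N₂: 3797 (inert)
  CO₂: 0 + 2(153.9) = 307.8
  H₂O: 0 + 3(153.9) = 461.8
Total out = 6.08 + 547.7 + 3797 + 307.8 + 461.8 = 5121 mol.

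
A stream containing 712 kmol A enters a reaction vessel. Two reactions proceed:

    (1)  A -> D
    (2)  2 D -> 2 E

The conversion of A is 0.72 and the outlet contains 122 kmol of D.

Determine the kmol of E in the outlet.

391 kmol

Conversion of A: A consumed = 1ξ₁ = 0.72 × 712 → ξ₁ = 512.6 kmol.
D balance: n_D = 0 + 1ξ₁ − 2ξ₂ = 122 → ξ₂ = (1·512.6 − 122)/2 = 195.3 kmol.
Outlet amounts (n = n₀ + Σ ν·ξ):
  A: 712 − 1(512.6) = 199.4
  D: 0 + 1(512.6) − 2(195.3) = 122
  E: 0 + 2(195.3) = 390.6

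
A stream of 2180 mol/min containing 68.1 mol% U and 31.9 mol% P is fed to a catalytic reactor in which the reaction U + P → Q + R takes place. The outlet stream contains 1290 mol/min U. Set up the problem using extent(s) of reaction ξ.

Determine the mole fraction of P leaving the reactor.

0.23

For U: n = n₀ − 1ξ → 1290 = 1485 − 1ξ, giving ξ = 194.6 mol/min.
Outlet amounts (n = n₀ + ν ξ):
  U: 1485 − 1(194.6) = 1290
  P: 695.4 − 1(194.6) = 500.8
  Q: 0 + 1(194.6) = 194.6
  R: 0 + 1(194.6) = 194.6
Total out = 2180 mol/min; y_P = 500.8 / 2180 = 0.2297.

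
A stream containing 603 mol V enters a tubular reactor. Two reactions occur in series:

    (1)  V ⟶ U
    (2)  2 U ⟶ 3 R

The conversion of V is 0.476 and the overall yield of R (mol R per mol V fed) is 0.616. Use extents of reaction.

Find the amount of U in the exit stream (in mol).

Conversion of V: V consumed = 1ξ₁ = 0.476 × 603 → ξ₁ = 287 mol.
Yield of R: 3ξ₂ / 603 = 0.616 → ξ₂ = 123.8 mol.
Outlet amounts (n = n₀ + Σ ν·ξ):
  V: 603 − 1(287) = 316
  U: 0 + 1(287) − 2(123.8) = 39.4
  R: 0 + 3(123.8) = 371.4

39.4 mol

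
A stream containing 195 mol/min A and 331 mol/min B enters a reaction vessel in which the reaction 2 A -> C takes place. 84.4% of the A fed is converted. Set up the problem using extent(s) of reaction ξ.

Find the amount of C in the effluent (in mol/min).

82.3 mol/min

A reacted = 0.844 × 195 = 164.6 mol/min; ν_A = −2, so ξ = 164.6/2 = 82.29 mol/min.
Outlet amounts (n = n₀ + ν ξ):
  A: 195 − 2(82.29) = 30.42
  C: 0 + 1(82.29) = 82.29
  B: 331 (inert)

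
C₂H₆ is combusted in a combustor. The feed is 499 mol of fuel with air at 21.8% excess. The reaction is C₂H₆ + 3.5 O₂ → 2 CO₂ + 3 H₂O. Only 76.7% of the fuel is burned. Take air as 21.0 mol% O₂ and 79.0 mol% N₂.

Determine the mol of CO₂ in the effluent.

Stoichiometric O₂ = 3.5 × 499 = 1746 mol; O₂ fed = 1746 × 1.218 = 2127 mol.
N₂ fed = 2127 × 79/21 = 8002 mol.
Fuel reacted = 0.767 × 499 → ξ = 382.7 mol.
Outlet (n = n₀ + ν ξ):
  C₂H₆: 499 − 1(382.7) = 116.3
  O₂: 2127 − 3.5(382.7) = 787.7
  N₂: 8002 (inert)
  CO₂: 0 + 2(382.7) = 765.5
  H₂O: 0 + 3(382.7) = 1148

765 mol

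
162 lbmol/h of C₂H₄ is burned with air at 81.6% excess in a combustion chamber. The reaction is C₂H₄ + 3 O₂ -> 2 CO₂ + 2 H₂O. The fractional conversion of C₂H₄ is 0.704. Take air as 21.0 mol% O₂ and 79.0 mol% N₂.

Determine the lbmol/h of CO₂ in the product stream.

228 lbmol/h

Stoichiometric O₂ = 3 × 162 = 486 lbmol/h; O₂ fed = 486 × 1.816 = 882.6 lbmol/h.
N₂ fed = 882.6 × 79/21 = 3320 lbmol/h.
Fuel reacted = 0.704 × 162 → ξ = 114 lbmol/h.
Outlet (n = n₀ + ν ξ):
  C₂H₄: 162 − 1(114) = 47.95
  O₂: 882.6 − 3(114) = 540.4
  N₂: 3320 (inert)
  CO₂: 0 + 2(114) = 228.1
  H₂O: 0 + 2(114) = 228.1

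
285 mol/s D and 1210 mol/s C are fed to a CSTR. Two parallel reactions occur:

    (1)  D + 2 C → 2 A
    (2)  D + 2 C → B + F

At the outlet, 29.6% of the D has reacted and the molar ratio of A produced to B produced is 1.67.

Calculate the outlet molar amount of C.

Conversion of D: D consumed = 0.296 × 285 = 84.36 mol/s = 1ξ₁ + 1ξ₂.
Selectivity: 2ξ₁ / (1ξ₂) = 1.67 → ξ₁ = 0.835 ξ₂.
Substitute: (1·0.835 + 1) ξ₂ = 84.36 → ξ₂ = 45.97 mol/s, ξ₁ = 38.39 mol/s.
Outlet amounts (n = n₀ + Σ ν·ξ):
  D: 285 − 1(38.39) − 1(45.97) = 200.6
  C: 1210 − 2(38.39) − 2(45.97) = 1041
  A: 0 + 2(38.39) = 76.77
  B: 0 + 1(45.97) = 45.97
  F: 0 + 1(45.97) = 45.97

1040 mol/s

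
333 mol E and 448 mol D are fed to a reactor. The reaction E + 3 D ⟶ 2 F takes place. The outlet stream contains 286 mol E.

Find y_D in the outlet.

For E: n = n₀ − 1ξ → 286 = 333 − 1ξ, giving ξ = 47 mol.
Outlet amounts (n = n₀ + ν ξ):
  E: 333 − 1(47) = 286
  D: 448 − 3(47) = 307
  F: 0 + 2(47) = 94
Total out = 687 mol; y_D = 307 / 687 = 0.4469.

0.447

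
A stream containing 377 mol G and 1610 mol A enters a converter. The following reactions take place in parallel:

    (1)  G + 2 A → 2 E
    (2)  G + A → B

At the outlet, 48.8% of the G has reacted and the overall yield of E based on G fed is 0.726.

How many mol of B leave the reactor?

47.1 mol

Yield of E: 2ξ₁ / 377 = 0.726 → ξ₁ = 136.9 mol.
Conversion of G: 1ξ₁ + 1ξ₂ = 0.488 × 377 = 184 → ξ₂ = 47.12 mol.
Outlet amounts (n = n₀ + Σ ν·ξ):
  G: 377 − 1(136.9) − 1(47.12) = 193
  A: 1610 − 2(136.9) − 1(47.12) = 1289
  E: 0 + 2(136.9) = 273.7
  B: 0 + 1(47.12) = 47.12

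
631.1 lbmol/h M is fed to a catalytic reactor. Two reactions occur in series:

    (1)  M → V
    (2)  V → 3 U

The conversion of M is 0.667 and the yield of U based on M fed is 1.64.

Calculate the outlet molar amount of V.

75.9 lbmol/h

Conversion of M: M consumed = 1ξ₁ = 0.667 × 631.1 → ξ₁ = 420.9 lbmol/h.
Yield of U: 3ξ₂ / 631.1 = 1.64 → ξ₂ = 345 lbmol/h.
Outlet amounts (n = n₀ + Σ ν·ξ):
  M: 631.1 − 1(420.9) = 210.2
  V: 0 + 1(420.9) − 1(345) = 75.94
  U: 0 + 3(345) = 1035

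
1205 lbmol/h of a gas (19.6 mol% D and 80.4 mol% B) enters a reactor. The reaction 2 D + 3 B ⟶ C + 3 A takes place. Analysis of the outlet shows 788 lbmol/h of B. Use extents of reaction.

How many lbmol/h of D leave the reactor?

For B: n = n₀ − 3ξ → 788 = 968.8 − 3ξ, giving ξ = 60.27 lbmol/h.
Outlet amounts (n = n₀ + ν ξ):
  D: 236.2 − 2(60.27) = 115.6
  B: 968.8 − 3(60.27) = 788
  C: 0 + 1(60.27) = 60.27
  A: 0 + 3(60.27) = 180.8

116 lbmol/h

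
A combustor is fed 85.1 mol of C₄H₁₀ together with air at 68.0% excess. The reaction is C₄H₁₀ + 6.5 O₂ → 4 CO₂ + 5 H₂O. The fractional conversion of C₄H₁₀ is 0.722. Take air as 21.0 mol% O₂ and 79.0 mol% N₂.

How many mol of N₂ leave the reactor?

Stoichiometric O₂ = 6.5 × 85.1 = 553.1 mol; O₂ fed = 553.1 × 1.680 = 929.3 mol.
N₂ fed = 929.3 × 79/21 = 3496 mol.
Fuel reacted = 0.722 × 85.1 → ξ = 61.44 mol.
Outlet (n = n₀ + ν ξ):
  C₄H₁₀: 85.1 − 1(61.44) = 23.66
  O₂: 929.3 − 6.5(61.44) = 529.9
  N₂: 3496 (inert)
  CO₂: 0 + 4(61.44) = 245.8
  H₂O: 0 + 5(61.44) = 307.2

3500 mol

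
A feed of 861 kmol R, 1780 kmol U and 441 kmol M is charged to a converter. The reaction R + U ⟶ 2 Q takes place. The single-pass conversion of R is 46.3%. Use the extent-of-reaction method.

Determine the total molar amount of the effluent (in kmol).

3080 kmol

R reacted = 0.463 × 861 = 398.6 kmol; ν_R = −1, so ξ = 398.6/1 = 398.6 kmol.
Outlet amounts (n = n₀ + ν ξ):
  R: 861 − 1(398.6) = 462.4
  U: 1780 − 1(398.6) = 1381
  Q: 0 + 2(398.6) = 797.3
  M: 441 (inert)
Total out = 462.4 + 1381 + 797.3 + 441 = 3082 kmol.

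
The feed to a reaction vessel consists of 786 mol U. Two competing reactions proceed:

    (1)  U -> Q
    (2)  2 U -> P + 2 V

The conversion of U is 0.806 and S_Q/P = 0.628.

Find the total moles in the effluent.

1030 mol

Conversion of U: U consumed = 0.806 × 786 = 633.5 mol = 1ξ₁ + 2ξ₂.
Selectivity: 1ξ₁ / (1ξ₂) = 0.628 → ξ₁ = 0.628 ξ₂.
Substitute: (1·0.628 + 2) ξ₂ = 633.5 → ξ₂ = 241.1 mol, ξ₁ = 151.4 mol.
Outlet amounts (n = n₀ + Σ ν·ξ):
  U: 786 − 1(151.4) − 2(241.1) = 152.5
  Q: 0 + 1(151.4) = 151.4
  P: 0 + 1(241.1) = 241.1
  V: 0 + 2(241.1) = 482.1
Total out = 152.5 + 151.4 + 241.1 + 482.1 = 1027 mol.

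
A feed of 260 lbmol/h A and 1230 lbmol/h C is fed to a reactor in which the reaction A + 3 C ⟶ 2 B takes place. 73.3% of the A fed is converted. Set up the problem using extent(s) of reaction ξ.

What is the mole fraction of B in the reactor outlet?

A reacted = 0.733 × 260 = 190.6 lbmol/h; ν_A = −1, so ξ = 190.6/1 = 190.6 lbmol/h.
Outlet amounts (n = n₀ + ν ξ):
  A: 260 − 1(190.6) = 69.42
  C: 1230 − 3(190.6) = 658.3
  B: 0 + 2(190.6) = 381.2
Total out = 1109 lbmol/h; y_B = 381.2 / 1109 = 0.3437.

0.344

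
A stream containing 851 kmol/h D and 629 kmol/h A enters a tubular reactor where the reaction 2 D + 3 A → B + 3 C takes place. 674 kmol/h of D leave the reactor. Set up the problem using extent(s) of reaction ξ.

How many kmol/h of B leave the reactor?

88.5 kmol/h

For D: n = n₀ − 2ξ → 674 = 851 − 2ξ, giving ξ = 88.5 kmol/h.
Outlet amounts (n = n₀ + ν ξ):
  D: 851 − 2(88.5) = 674
  A: 629 − 3(88.5) = 363.5
  B: 0 + 1(88.5) = 88.5
  C: 0 + 3(88.5) = 265.5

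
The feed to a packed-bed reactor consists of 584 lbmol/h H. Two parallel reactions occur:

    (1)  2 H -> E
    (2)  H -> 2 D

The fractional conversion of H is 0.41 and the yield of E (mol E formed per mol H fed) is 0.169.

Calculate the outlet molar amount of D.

Yield of E: 1ξ₁ / 584 = 0.169 → ξ₁ = 98.7 lbmol/h.
Conversion of H: 2ξ₁ + 1ξ₂ = 0.41 × 584 = 239.4 → ξ₂ = 42.05 lbmol/h.
Outlet amounts (n = n₀ + Σ ν·ξ):
  H: 584 − 2(98.7) − 1(42.05) = 344.6
  E: 0 + 1(98.7) = 98.7
  D: 0 + 2(42.05) = 84.1

84.1 lbmol/h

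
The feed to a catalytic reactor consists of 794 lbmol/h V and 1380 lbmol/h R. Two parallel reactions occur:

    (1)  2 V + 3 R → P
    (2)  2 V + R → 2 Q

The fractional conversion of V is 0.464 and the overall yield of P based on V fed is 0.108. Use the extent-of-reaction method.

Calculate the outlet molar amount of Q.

197 lbmol/h

Yield of P: 1ξ₁ / 794 = 0.108 → ξ₁ = 85.75 lbmol/h.
Conversion of V: 2ξ₁ + 2ξ₂ = 0.464 × 794 = 368.4 → ξ₂ = 98.46 lbmol/h.
Outlet amounts (n = n₀ + Σ ν·ξ):
  V: 794 − 2(85.75) − 2(98.46) = 425.6
  R: 1380 − 3(85.75) − 1(98.46) = 1024
  P: 0 + 1(85.75) = 85.75
  Q: 0 + 2(98.46) = 196.9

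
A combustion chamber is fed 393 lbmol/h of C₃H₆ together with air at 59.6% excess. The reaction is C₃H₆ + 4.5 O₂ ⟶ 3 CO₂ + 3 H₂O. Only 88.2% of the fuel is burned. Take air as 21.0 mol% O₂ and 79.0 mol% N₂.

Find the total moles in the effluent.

14000 lbmol/h

Stoichiometric O₂ = 4.5 × 393 = 1768 lbmol/h; O₂ fed = 1768 × 1.596 = 2823 lbmol/h.
N₂ fed = 2823 × 79/21 = 10620 lbmol/h.
Fuel reacted = 0.882 × 393 → ξ = 346.6 lbmol/h.
Outlet (n = n₀ + ν ξ):
  C₃H₆: 393 − 1(346.6) = 46.37
  O₂: 2823 − 4.5(346.6) = 1263
  N₂: 10620 (inert)
  CO₂: 0 + 3(346.6) = 1040
  H₂O: 0 + 3(346.6) = 1040
Total out = 46.37 + 1263 + 10620 + 1040 + 1040 = 14010 lbmol/h.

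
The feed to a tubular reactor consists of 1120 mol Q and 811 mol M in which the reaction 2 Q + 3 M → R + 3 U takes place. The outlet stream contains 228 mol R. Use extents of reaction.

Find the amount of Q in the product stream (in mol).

For R: n = n₀ + 1ξ → 228 = 0 + 1ξ, giving ξ = 228 mol.
Outlet amounts (n = n₀ + ν ξ):
  Q: 1120 − 2(228) = 664
  M: 811 − 3(228) = 127
  R: 0 + 1(228) = 228
  U: 0 + 3(228) = 684

664 mol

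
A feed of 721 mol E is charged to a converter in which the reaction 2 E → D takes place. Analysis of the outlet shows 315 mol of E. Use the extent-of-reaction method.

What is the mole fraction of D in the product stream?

For E: n = n₀ − 2ξ → 315 = 721 − 2ξ, giving ξ = 203 mol.
Outlet amounts (n = n₀ + ν ξ):
  E: 721 − 2(203) = 315
  D: 0 + 1(203) = 203
Total out = 518 mol; y_D = 203 / 518 = 0.3919.

0.392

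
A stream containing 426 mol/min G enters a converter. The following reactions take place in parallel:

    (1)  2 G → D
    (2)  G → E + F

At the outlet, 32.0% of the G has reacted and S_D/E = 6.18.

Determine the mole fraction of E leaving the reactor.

0.0273

Conversion of G: G consumed = 0.32 × 426 = 136.3 mol/min = 2ξ₁ + 1ξ₂.
Selectivity: 1ξ₁ / (1ξ₂) = 6.18 → ξ₁ = 6.18 ξ₂.
Substitute: (2·6.18 + 1) ξ₂ = 136.3 → ξ₂ = 10.2 mol/min, ξ₁ = 63.06 mol/min.
Outlet amounts (n = n₀ + Σ ν·ξ):
  G: 426 − 2(63.06) − 1(10.2) = 289.7
  D: 0 + 1(63.06) = 63.06
  E: 0 + 1(10.2) = 10.2
  F: 0 + 1(10.2) = 10.2
Total out = 373.1 mol/min; y_E = 10.2 / 373.1 = 0.02734.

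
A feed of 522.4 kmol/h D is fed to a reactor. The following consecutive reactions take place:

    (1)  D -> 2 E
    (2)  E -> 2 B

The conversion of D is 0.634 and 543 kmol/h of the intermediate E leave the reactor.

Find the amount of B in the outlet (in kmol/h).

239 kmol/h

Conversion of D: D consumed = 1ξ₁ = 0.634 × 522.4 → ξ₁ = 331.2 kmol/h.
E balance: n_E = 0 + 2ξ₁ − 1ξ₂ = 543 → ξ₂ = (2·331.2 − 543)/1 = 119.4 kmol/h.
Outlet amounts (n = n₀ + Σ ν·ξ):
  D: 522.4 − 1(331.2) = 191.2
  E: 0 + 2(331.2) − 1(119.4) = 543
  B: 0 + 2(119.4) = 238.8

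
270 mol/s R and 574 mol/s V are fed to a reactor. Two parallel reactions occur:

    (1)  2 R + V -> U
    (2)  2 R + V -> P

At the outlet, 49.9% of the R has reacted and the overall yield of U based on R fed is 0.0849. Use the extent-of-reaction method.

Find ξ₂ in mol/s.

ξ₂ = 44.4 mol/s

Yield of U: 1ξ₁ / 270 = 0.0849 → ξ₁ = 22.92 mol/s.
Conversion of R: 2ξ₁ + 2ξ₂ = 0.499 × 270 = 134.7 → ξ₂ = 44.44 mol/s.
Outlet amounts (n = n₀ + Σ ν·ξ):
  R: 270 − 2(22.92) − 2(44.44) = 135.3
  V: 574 − 1(22.92) − 1(44.44) = 506.6
  U: 0 + 1(22.92) = 22.92
  P: 0 + 1(44.44) = 44.44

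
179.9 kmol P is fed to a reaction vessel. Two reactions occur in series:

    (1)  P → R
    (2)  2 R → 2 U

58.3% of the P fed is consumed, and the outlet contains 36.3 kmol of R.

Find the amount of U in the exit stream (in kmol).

Conversion of P: P consumed = 1ξ₁ = 0.583 × 179.9 → ξ₁ = 104.9 kmol.
R balance: n_R = 0 + 1ξ₁ − 2ξ₂ = 36.3 → ξ₂ = (1·104.9 − 36.3)/2 = 34.29 kmol.
Outlet amounts (n = n₀ + Σ ν·ξ):
  P: 179.9 − 1(104.9) = 75.02
  R: 0 + 1(104.9) − 2(34.29) = 36.3
  U: 0 + 2(34.29) = 68.58

68.6 kmol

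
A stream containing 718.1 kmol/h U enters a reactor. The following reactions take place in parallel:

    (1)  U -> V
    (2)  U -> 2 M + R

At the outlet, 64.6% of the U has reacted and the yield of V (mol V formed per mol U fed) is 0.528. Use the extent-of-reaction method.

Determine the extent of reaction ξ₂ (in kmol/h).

Yield of V: 1ξ₁ / 718.1 = 0.528 → ξ₁ = 379.2 kmol/h.
Conversion of U: 1ξ₁ + 1ξ₂ = 0.646 × 718.1 = 463.9 → ξ₂ = 84.74 kmol/h.
Outlet amounts (n = n₀ + Σ ν·ξ):
  U: 718.1 − 1(379.2) − 1(84.74) = 254.2
  V: 0 + 1(379.2) = 379.2
  M: 0 + 2(84.74) = 169.5
  R: 0 + 1(84.74) = 84.74

ξ₂ = 84.7 kmol/h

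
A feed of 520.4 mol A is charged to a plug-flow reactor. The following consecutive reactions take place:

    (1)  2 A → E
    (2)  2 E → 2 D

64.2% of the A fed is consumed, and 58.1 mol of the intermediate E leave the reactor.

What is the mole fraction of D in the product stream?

0.308

Conversion of A: A consumed = 2ξ₁ = 0.642 × 520.4 → ξ₁ = 167 mol.
E balance: n_E = 0 + 1ξ₁ − 2ξ₂ = 58.1 → ξ₂ = (1·167 − 58.1)/2 = 54.47 mol.
Outlet amounts (n = n₀ + Σ ν·ξ):
  A: 520.4 − 2(167) = 186.3
  E: 0 + 1(167) − 2(54.47) = 58.1
  D: 0 + 2(54.47) = 108.9
Total out = 353.4 mol; y_D = 108.9 / 353.4 = 0.3083.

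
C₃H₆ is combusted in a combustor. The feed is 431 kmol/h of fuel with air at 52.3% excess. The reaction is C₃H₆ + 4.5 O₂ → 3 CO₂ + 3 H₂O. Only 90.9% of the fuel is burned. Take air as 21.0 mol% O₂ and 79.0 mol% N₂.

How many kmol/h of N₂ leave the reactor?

11100 kmol/h

Stoichiometric O₂ = 4.5 × 431 = 1940 kmol/h; O₂ fed = 1940 × 1.523 = 2954 kmol/h.
N₂ fed = 2954 × 79/21 = 11110 kmol/h.
Fuel reacted = 0.909 × 431 → ξ = 391.8 kmol/h.
Outlet (n = n₀ + ν ξ):
  C₃H₆: 431 − 1(391.8) = 39.22
  O₂: 2954 − 4.5(391.8) = 1191
  N₂: 11110 (inert)
  CO₂: 0 + 3(391.8) = 1175
  H₂O: 0 + 3(391.8) = 1175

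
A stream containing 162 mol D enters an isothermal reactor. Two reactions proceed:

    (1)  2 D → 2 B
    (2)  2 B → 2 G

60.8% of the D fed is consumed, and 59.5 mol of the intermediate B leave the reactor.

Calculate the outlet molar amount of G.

39 mol

Conversion of D: D consumed = 2ξ₁ = 0.608 × 162 → ξ₁ = 49.25 mol.
B balance: n_B = 0 + 2ξ₁ − 2ξ₂ = 59.5 → ξ₂ = (2·49.25 − 59.5)/2 = 19.5 mol.
Outlet amounts (n = n₀ + Σ ν·ξ):
  D: 162 − 2(49.25) = 63.5
  B: 0 + 2(49.25) − 2(19.5) = 59.5
  G: 0 + 2(19.5) = 39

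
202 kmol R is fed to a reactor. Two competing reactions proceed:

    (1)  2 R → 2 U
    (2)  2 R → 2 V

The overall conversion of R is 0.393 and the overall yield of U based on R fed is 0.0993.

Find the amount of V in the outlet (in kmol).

Yield of U: 2ξ₁ / 202 = 0.0993 → ξ₁ = 10.03 kmol.
Conversion of R: 2ξ₁ + 2ξ₂ = 0.393 × 202 = 79.39 → ξ₂ = 29.66 kmol.
Outlet amounts (n = n₀ + Σ ν·ξ):
  R: 202 − 2(10.03) − 2(29.66) = 122.6
  U: 0 + 2(10.03) = 20.06
  V: 0 + 2(29.66) = 59.33

59.3 kmol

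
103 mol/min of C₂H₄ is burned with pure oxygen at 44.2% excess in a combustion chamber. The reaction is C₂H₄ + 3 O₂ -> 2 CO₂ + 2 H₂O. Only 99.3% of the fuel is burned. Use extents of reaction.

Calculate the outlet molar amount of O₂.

139 mol/min

Stoichiometric O₂ = 3 × 103 = 309 mol/min; O₂ fed = 309 × 1.442 = 445.6 mol/min.
Fuel reacted = 0.993 × 103 → ξ = 102.3 mol/min.
Outlet (n = n₀ + ν ξ):
  C₂H₄: 103 − 1(102.3) = 0.721
  O₂: 445.6 − 3(102.3) = 138.7
  CO₂: 0 + 2(102.3) = 204.6
  H₂O: 0 + 2(102.3) = 204.6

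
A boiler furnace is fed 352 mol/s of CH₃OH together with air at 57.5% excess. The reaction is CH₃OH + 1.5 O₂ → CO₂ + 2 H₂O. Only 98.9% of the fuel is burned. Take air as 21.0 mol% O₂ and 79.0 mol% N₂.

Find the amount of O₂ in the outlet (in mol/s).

309 mol/s

Stoichiometric O₂ = 1.5 × 352 = 528 mol/s; O₂ fed = 528 × 1.575 = 831.6 mol/s.
N₂ fed = 831.6 × 79/21 = 3128 mol/s.
Fuel reacted = 0.989 × 352 → ξ = 348.1 mol/s.
Outlet (n = n₀ + ν ξ):
  CH₃OH: 352 − 1(348.1) = 3.872
  O₂: 831.6 − 1.5(348.1) = 309.4
  N₂: 3128 (inert)
  CO₂: 0 + 1(348.1) = 348.1
  H₂O: 0 + 2(348.1) = 696.3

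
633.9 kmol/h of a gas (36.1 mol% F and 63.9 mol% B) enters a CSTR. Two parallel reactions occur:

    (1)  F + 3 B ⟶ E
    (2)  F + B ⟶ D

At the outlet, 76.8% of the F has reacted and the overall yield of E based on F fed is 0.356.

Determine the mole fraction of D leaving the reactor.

Yield of E: 1ξ₁ / 228.8 = 0.356 → ξ₁ = 81.47 kmol/h.
Conversion of F: 1ξ₁ + 1ξ₂ = 0.768 × 228.8 = 175.7 → ξ₂ = 94.28 kmol/h.
Outlet amounts (n = n₀ + Σ ν·ξ):
  F: 228.8 − 1(81.47) − 1(94.28) = 53.09
  B: 405.1 − 3(81.47) − 1(94.28) = 66.38
  E: 0 + 1(81.47) = 81.47
  D: 0 + 1(94.28) = 94.28
Total out = 295.2 kmol/h; y_D = 94.28 / 295.2 = 0.3194.

0.319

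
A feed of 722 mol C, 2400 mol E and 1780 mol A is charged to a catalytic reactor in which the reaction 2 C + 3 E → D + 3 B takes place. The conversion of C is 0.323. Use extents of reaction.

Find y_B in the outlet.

0.0731

C reacted = 0.323 × 722 = 233.2 mol; ν_C = −2, so ξ = 233.2/2 = 116.6 mol.
Outlet amounts (n = n₀ + ν ξ):
  C: 722 − 2(116.6) = 488.8
  E: 2400 − 3(116.6) = 2050
  D: 0 + 1(116.6) = 116.6
  B: 0 + 3(116.6) = 349.8
  A: 1780 (inert)
Total out = 4785 mol; y_B = 349.8 / 4785 = 0.0731.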